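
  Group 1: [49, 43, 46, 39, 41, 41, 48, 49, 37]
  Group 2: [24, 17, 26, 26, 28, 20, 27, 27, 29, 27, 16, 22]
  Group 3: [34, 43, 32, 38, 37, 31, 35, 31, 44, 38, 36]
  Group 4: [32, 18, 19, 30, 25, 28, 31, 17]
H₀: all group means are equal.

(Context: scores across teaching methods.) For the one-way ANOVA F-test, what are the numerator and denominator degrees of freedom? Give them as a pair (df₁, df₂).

degrees of freedom = [3, 36]

k = 4 groups, N = 40 total
df = (k−1, N−k) = (4−1, 40−4) = (3, 36)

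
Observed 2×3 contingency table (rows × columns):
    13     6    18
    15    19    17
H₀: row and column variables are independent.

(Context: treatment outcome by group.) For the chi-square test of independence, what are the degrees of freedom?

degrees of freedom = 2

df = (r−1)(c−1) = (2−1)·(3−1) = 2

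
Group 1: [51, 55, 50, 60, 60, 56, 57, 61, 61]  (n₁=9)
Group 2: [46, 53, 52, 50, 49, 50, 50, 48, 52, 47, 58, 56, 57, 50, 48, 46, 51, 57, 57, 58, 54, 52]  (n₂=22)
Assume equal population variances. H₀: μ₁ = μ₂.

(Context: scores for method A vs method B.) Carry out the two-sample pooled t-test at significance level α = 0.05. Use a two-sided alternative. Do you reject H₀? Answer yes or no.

x̄₁=56.778, s₁=4.177, n₁=9
x̄₂=51.864, s₂=3.919, n₂=22
s_p² = [8·4.177² + 21·3.919²]/29 = 15.9361
SE = √(s_p²·(1/9+1/22)) = 1.5796
t = (56.778−51.864)/1.5796 = 3.1111
df = 29
p-value (two-sided) = 0.00416
At α=0.05: p < α → reject H₀

reject H₀: yes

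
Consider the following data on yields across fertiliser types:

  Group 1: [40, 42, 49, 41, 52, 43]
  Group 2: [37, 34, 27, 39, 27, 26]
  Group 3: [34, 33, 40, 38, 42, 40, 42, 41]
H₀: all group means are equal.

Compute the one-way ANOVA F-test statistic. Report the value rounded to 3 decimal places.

Group means [44.50, 31.67, 38.75], grand mean 38.350
SSB = Σnᵢ(x̄ᵢ−x̄)² = 496.217; SSW = ΣΣ(x−x̄ᵢ)² = 366.333
MSB = 496.217/2 = 248.1083; MSW = 366.333/17 = 21.5490
F = MSB/MSW = 11.5137
df = (2, 17)

test statistic = 11.514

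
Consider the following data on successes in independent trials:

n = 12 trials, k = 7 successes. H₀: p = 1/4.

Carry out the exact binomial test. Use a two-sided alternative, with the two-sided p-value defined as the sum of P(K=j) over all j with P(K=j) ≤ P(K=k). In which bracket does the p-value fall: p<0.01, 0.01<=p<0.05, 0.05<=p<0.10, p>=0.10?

p-value bracket: 0.01<=p<0.05

Exact binomial: n=12, k=7, p₀=1/4=0.2500
P(X=j) = C(n,j)·p₀^j·(1−p₀)^(n−j); p = Σ P(X=j) over j with P(X=j) ≤ P(X=7)
p-value (two-sided) = 0.01425
→ bracket: 0.01<=p<0.05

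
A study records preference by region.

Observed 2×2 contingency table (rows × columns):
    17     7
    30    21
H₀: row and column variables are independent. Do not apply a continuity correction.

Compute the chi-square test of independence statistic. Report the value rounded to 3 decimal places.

Row totals [24, 51], col totals [47, 28], n=75
χ² = (17−15.04)²/15.04 + (7−8.96)²/8.96 + (30−31.96)²/31.96 + (21−19.04)²/19.04 = 1.0061
df = 1

test statistic = 1.006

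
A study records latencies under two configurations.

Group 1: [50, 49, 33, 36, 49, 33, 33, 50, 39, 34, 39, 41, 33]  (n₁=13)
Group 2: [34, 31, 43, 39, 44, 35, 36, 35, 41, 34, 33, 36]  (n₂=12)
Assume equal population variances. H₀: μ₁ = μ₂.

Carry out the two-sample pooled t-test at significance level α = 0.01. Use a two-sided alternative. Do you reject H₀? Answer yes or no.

reject H₀: no

x̄₁=39.923, s₁=7.147, n₁=13
x̄₂=36.750, s₂=4.093, n₂=12
s_p² = [12·7.147² + 11·4.093²]/23 = 34.6597
SE = √(s_p²·(1/13+1/12)) = 2.3568
t = (39.923−36.750)/2.3568 = 1.3464
df = 23
p-value (two-sided) = 0.19131
At α=0.01: p ≥ α → fail to reject H₀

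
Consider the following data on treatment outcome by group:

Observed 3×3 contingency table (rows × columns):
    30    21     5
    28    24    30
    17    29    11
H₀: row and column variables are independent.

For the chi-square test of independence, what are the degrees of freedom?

df = (r−1)(c−1) = (3−1)·(3−1) = 4

degrees of freedom = 4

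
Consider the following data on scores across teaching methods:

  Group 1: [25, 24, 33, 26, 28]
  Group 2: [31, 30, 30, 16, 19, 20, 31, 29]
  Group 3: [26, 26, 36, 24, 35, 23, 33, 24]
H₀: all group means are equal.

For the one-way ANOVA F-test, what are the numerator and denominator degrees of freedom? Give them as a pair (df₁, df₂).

degrees of freedom = [2, 18]

k = 3 groups, N = 21 total
df = (k−1, N−k) = (3−1, 21−3) = (2, 18)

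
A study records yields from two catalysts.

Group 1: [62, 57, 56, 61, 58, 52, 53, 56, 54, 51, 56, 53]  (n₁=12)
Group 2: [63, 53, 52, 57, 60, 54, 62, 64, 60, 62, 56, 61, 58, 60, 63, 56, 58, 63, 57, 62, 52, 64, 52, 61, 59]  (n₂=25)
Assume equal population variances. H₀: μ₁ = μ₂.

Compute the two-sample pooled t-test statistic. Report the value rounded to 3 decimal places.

x̄₁=55.750, s₁=3.415, n₁=12
x̄₂=58.760, s₂=3.929, n₂=25
s_p² = [11·3.415² + 24·3.929²]/35 = 14.2517
SE = √(s_p²·(1/12+1/25)) = 1.3258
t = (55.750−58.760)/1.3258 = -2.2703
df = 35

test statistic = -2.270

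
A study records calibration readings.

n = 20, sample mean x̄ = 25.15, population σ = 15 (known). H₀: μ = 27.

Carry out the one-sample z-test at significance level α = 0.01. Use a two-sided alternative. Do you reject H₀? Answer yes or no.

reject H₀: no

SE = σ/√n = 15/√20 = 3.3541
z = (x̄−μ₀)/SE = (25.15−27)/3.3541 = -0.5516
p-value (two-sided) = 0.58125
At α=0.01: p ≥ α → fail to reject H₀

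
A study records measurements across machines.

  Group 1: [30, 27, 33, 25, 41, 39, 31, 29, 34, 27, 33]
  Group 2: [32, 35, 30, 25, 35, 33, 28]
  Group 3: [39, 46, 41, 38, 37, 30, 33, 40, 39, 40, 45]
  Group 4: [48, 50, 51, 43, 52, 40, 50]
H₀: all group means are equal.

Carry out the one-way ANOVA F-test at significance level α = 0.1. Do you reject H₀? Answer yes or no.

Group means [31.73, 31.14, 38.91, 47.71], grand mean 36.917
SSB = Σnᵢ(x̄ᵢ−x̄)² = 1389.373; SSW = ΣΣ(x−x̄ᵢ)² = 665.377
MSB = 1389.373/3 = 463.1245; MSW = 665.377/32 = 20.7930
F = MSB/MSW = 22.2731
df = (3, 32)
p-value (upper-tail) = 0.00000
At α=0.1: p < α → reject H₀

reject H₀: yes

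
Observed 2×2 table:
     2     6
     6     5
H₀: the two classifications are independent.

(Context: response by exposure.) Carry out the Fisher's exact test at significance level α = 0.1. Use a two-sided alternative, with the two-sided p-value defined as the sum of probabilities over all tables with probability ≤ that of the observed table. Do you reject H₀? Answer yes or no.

reject H₀: no

Margins: r₁=8, r₂=11, c₁=8, c₂=11, n=19
p_obs = C(8,2)·C(11,6)/C(19,8); sum pmf over tables with pmf ≤ p_obs
p-value (two-sided) = 0.35207
At α=0.1: p ≥ α → fail to reject H₀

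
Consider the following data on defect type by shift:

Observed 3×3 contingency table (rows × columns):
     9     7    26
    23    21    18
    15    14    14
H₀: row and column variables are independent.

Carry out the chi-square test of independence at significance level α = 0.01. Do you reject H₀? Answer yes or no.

Row totals [42, 62, 43], col totals [47, 42, 58], n=147
χ² = (9−13.43)²/13.43 + (7−12.00)²/12.00 + (26−16.57)²/16.57 + (23−19.82)²/19.82 + (21−17.71)²/17.71 + (18−24.46)²/24.46 + (15−13.75)²/13.75 + (14−12.29)²/12.29 + (14−16.97)²/16.97 = 12.6059
df = 4
p-value (upper-tail) = 0.01337
At α=0.01: p ≥ α → fail to reject H₀

reject H₀: no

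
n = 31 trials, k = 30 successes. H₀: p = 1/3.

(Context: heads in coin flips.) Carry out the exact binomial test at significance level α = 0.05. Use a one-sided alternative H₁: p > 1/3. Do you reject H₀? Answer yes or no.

reject H₀: yes

Exact binomial: n=31, k=30, p₀=1/3=0.3333
P(X≥30) from Σ C(n,i)·p₀^i·(1−p₀)^(n−i)
p-value (one-sided, H₁ greater) = 0.00000
At α=0.05: p < α → reject H₀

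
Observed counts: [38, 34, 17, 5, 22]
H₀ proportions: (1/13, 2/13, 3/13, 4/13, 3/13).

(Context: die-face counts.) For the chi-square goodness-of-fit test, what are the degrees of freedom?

degrees of freedom = 4

df = k − 1 = 5 − 1 = 4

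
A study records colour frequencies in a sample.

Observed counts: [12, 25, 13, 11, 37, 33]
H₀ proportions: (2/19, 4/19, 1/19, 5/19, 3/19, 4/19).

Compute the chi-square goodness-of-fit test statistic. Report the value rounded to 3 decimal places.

n = 131; E_i = n·p_i = [13.79, 27.58, 6.89, 34.47, 20.68, 27.58]
χ² = (12−13.79)²/13.79 + (25−27.58)²/27.58 + (13−6.89)²/6.89 + (11−34.47)²/34.47 + (37−20.68)²/20.68 + (33−27.58)²/27.58 = 35.7987
df = 5

test statistic = 35.799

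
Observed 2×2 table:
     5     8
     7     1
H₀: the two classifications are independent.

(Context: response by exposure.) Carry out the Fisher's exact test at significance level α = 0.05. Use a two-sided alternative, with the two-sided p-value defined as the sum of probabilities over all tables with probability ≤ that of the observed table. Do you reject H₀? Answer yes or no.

reject H₀: no

Margins: r₁=13, r₂=8, c₁=12, c₂=9, n=21
p_obs = C(13,5)·C(8,7)/C(21,12); sum pmf over tables with pmf ≤ p_obs
p-value (two-sided) = 0.06687
At α=0.05: p ≥ α → fail to reject H₀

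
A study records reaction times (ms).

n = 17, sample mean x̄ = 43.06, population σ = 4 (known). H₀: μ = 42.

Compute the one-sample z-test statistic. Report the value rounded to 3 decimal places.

test statistic = 1.093

SE = σ/√n = 4/√17 = 0.9701
z = (x̄−μ₀)/SE = (43.06−42)/0.9701 = 1.0926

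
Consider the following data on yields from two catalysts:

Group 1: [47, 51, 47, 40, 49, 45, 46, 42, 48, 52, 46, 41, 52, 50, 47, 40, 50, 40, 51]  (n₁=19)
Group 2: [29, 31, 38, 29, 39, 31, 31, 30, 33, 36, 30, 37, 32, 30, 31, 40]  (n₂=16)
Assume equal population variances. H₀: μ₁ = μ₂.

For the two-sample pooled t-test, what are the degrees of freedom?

df = n₁ + n₂ − 2 = 19 + 16 − 2 = 33

degrees of freedom = 33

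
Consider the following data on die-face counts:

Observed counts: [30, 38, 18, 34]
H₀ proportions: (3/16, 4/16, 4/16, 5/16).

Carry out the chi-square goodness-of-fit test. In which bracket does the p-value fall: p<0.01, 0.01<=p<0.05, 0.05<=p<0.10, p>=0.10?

p-value bracket: 0.01<=p<0.05

n = 120; E_i = n·p_i = [22.50, 30.00, 30.00, 37.50]
χ² = (30−22.50)²/22.50 + (38−30.00)²/30.00 + (18−30.00)²/30.00 + (34−37.50)²/37.50 = 9.7600
df = 3
p-value (upper-tail) = 0.02072
→ bracket: 0.01<=p<0.05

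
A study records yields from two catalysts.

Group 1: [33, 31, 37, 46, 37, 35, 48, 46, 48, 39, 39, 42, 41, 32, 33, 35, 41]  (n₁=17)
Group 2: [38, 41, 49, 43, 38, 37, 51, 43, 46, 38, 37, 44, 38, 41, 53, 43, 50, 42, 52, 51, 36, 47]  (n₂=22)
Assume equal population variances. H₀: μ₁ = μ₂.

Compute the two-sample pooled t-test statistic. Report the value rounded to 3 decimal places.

x̄₁=39.000, s₁=5.601, n₁=17
x̄₂=43.545, s₂=5.535, n₂=22
s_p² = [16·5.601² + 21·5.535²]/37 = 30.9582
SE = √(s_p²·(1/17+1/22)) = 1.7967
t = (39.000−43.545)/1.7967 = -2.5298
df = 37

test statistic = -2.530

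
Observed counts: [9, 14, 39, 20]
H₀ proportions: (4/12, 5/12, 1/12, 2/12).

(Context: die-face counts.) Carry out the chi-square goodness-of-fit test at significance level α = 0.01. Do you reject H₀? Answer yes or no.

reject H₀: yes

n = 82; E_i = n·p_i = [27.33, 34.17, 6.83, 13.67]
χ² = (9−27.33)²/27.33 + (14−34.17)²/34.17 + (39−6.83)²/6.83 + (20−13.67)²/13.67 = 178.5537
df = 3
p-value (upper-tail) = 0.00000
At α=0.01: p < α → reject H₀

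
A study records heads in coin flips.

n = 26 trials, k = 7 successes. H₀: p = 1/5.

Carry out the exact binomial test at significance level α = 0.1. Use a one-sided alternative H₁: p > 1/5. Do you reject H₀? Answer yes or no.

reject H₀: no

Exact binomial: n=26, k=7, p₀=1/5=0.2000
P(X≥7) from Σ C(n,i)·p₀^i·(1−p₀)^(n−i)
p-value (one-sided, H₁ greater) = 0.25263
At α=0.1: p ≥ α → fail to reject H₀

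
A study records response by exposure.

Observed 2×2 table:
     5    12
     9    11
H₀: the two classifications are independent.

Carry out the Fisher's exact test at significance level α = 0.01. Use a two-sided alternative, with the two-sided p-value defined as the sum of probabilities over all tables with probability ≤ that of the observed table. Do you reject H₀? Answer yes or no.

Margins: r₁=17, r₂=20, c₁=14, c₂=23, n=37
p_obs = C(17,5)·C(20,9)/C(37,14); sum pmf over tables with pmf ≤ p_obs
p-value (two-sided) = 0.49786
At α=0.01: p ≥ α → fail to reject H₀

reject H₀: no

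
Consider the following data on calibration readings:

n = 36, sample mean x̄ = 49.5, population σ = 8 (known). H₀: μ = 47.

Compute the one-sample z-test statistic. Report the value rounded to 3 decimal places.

test statistic = 1.875

SE = σ/√n = 8/√36 = 1.3333
z = (x̄−μ₀)/SE = (49.5−47)/1.3333 = 1.8750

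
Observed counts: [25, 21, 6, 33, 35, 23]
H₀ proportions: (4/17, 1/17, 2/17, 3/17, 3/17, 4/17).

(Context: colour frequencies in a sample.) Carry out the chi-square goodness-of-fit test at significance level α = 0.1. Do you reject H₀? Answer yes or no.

reject H₀: yes

n = 143; E_i = n·p_i = [33.65, 8.41, 16.82, 25.24, 25.24, 33.65]
χ² = (25−33.65)²/33.65 + (21−8.41)²/8.41 + (6−16.82)²/16.82 + (33−25.24)²/25.24 + (35−25.24)²/25.24 + (23−33.65)²/33.65 = 37.5606
df = 5
p-value (upper-tail) = 0.00000
At α=0.1: p < α → reject H₀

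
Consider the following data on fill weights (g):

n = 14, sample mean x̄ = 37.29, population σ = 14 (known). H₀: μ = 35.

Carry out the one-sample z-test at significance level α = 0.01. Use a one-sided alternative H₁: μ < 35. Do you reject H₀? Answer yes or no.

SE = σ/√n = 14/√14 = 3.7417
z = (x̄−μ₀)/SE = (37.29−35)/3.7417 = 0.6120
p-value (one-sided, H₁ less) = 0.72974
At α=0.01: p ≥ α → fail to reject H₀

reject H₀: no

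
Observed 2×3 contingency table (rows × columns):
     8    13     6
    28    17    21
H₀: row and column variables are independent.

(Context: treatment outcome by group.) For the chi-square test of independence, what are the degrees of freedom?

df = (r−1)(c−1) = (2−1)·(3−1) = 2

degrees of freedom = 2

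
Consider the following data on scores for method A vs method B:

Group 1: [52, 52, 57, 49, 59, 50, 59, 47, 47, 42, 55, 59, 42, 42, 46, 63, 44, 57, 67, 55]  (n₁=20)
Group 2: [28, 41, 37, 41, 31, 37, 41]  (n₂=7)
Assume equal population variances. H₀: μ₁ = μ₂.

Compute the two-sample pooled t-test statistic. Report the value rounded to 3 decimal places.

test statistic = 5.165

x̄₁=52.200, s₁=7.338, n₁=20
x̄₂=36.571, s₂=5.224, n₂=7
s_p² = [19·7.338² + 6·5.224²]/25 = 47.4766
SE = √(s_p²·(1/20+1/7)) = 3.0259
t = (52.200−36.571)/3.0259 = 5.1649
df = 25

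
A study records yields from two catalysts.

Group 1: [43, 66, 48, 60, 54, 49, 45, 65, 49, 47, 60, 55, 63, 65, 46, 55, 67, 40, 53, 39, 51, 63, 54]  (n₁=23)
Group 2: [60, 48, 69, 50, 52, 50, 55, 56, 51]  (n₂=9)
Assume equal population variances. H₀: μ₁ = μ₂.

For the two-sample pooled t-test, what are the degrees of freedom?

df = n₁ + n₂ − 2 = 23 + 9 − 2 = 30

degrees of freedom = 30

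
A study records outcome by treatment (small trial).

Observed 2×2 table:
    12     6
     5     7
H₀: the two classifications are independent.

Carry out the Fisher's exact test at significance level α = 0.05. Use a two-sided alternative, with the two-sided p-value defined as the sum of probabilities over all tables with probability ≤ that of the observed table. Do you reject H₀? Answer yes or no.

Margins: r₁=18, r₂=12, c₁=17, c₂=13, n=30
p_obs = C(18,12)·C(12,5)/C(30,17); sum pmf over tables with pmf ≤ p_obs
p-value (two-sided) = 0.26412
At α=0.05: p ≥ α → fail to reject H₀

reject H₀: no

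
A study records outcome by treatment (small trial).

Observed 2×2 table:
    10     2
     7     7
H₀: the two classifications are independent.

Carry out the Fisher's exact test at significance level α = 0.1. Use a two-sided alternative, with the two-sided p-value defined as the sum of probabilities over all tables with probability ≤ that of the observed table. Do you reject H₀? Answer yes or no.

Margins: r₁=12, r₂=14, c₁=17, c₂=9, n=26
p_obs = C(12,10)·C(14,7)/C(26,17); sum pmf over tables with pmf ≤ p_obs
p-value (two-sided) = 0.11002
At α=0.1: p ≥ α → fail to reject H₀

reject H₀: no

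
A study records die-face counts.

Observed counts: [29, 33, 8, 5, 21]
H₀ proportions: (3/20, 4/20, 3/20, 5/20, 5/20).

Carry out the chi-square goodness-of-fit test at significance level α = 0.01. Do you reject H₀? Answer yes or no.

n = 96; E_i = n·p_i = [14.40, 19.20, 14.40, 24.00, 24.00]
χ² = (29−14.40)²/14.40 + (33−19.20)²/19.20 + (8−14.40)²/14.40 + (5−24.00)²/24.00 + (21−24.00)²/24.00 = 42.9826
df = 4
p-value (upper-tail) = 0.00000
At α=0.01: p < α → reject H₀

reject H₀: yes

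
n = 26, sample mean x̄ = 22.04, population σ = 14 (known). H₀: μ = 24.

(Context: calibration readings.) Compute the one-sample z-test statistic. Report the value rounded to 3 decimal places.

SE = σ/√n = 14/√26 = 2.7456
z = (x̄−μ₀)/SE = (22.04−24)/2.7456 = -0.7139

test statistic = -0.714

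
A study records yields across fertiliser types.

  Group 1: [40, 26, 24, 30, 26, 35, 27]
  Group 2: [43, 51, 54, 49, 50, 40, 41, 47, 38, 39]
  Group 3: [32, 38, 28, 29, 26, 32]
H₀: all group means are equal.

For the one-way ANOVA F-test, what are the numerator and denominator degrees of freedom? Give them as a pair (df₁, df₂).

degrees of freedom = [2, 20]

k = 3 groups, N = 23 total
df = (k−1, N−k) = (3−1, 23−3) = (2, 20)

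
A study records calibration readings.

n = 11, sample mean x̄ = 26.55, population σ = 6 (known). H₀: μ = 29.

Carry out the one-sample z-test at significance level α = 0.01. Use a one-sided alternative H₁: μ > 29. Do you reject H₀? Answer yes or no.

reject H₀: no

SE = σ/√n = 6/√11 = 1.8091
z = (x̄−μ₀)/SE = (26.55−29)/1.8091 = -1.3543
p-value (one-sided, H₁ greater) = 0.91218
At α=0.01: p ≥ α → fail to reject H₀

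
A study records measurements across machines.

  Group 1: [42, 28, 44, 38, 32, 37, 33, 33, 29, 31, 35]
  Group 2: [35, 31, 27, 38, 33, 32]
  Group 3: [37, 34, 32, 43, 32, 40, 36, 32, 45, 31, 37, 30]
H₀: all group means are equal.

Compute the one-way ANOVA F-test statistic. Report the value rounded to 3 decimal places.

test statistic = 0.838

Group means [34.73, 32.67, 35.75], grand mean 34.724
SSB = Σnᵢ(x̄ᵢ−x̄)² = 38.028; SSW = ΣΣ(x−x̄ᵢ)² = 589.765
MSB = 38.028/2 = 19.0140; MSW = 589.765/26 = 22.6833
F = MSB/MSW = 0.8382
df = (2, 26)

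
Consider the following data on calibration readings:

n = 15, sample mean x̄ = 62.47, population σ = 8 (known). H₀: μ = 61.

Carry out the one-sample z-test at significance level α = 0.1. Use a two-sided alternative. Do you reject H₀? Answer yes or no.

reject H₀: no

SE = σ/√n = 8/√15 = 2.0656
z = (x̄−μ₀)/SE = (62.47−61)/2.0656 = 0.7117
p-value (two-sided) = 0.47667
At α=0.1: p ≥ α → fail to reject H₀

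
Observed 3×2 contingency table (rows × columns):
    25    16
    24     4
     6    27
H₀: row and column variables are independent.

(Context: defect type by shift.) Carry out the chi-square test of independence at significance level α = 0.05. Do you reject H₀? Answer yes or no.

Row totals [41, 28, 33], col totals [55, 47], n=102
χ² = (25−22.11)²/22.11 + (16−18.89)²/18.89 + (24−15.10)²/15.10 + (4−12.90)²/12.90 + (6−17.79)²/17.79 + (27−15.21)²/15.21 = 29.1770
df = 2
p-value (upper-tail) = 0.00000
At α=0.05: p < α → reject H₀

reject H₀: yes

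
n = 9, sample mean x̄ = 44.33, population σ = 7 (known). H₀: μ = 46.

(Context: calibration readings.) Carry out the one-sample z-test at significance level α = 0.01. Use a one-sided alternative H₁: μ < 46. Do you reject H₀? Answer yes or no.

SE = σ/√n = 7/√9 = 2.3333
z = (x̄−μ₀)/SE = (44.33−46)/2.3333 = -0.7157
p-value (one-sided, H₁ less) = 0.23708
At α=0.01: p ≥ α → fail to reject H₀

reject H₀: no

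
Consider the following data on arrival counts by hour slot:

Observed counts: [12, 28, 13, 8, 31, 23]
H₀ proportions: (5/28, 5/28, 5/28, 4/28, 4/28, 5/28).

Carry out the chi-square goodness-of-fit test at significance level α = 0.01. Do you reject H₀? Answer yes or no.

n = 115; E_i = n·p_i = [20.54, 20.54, 20.54, 16.43, 16.43, 20.54]
χ² = (12−20.54)²/20.54 + (28−20.54)²/20.54 + (13−20.54)²/20.54 + (8−16.43)²/16.43 + (31−16.43)²/16.43 + (23−20.54)²/20.54 = 26.5704
df = 5
p-value (upper-tail) = 0.00007
At α=0.01: p < α → reject H₀

reject H₀: yes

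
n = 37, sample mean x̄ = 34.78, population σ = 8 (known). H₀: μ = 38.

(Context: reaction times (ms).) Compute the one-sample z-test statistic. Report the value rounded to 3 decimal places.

SE = σ/√n = 8/√37 = 1.3152
z = (x̄−μ₀)/SE = (34.78−38)/1.3152 = -2.4483

test statistic = -2.448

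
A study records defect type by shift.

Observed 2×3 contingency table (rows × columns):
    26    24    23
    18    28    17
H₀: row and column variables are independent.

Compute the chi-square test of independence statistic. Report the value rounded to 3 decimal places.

Row totals [73, 63], col totals [44, 52, 40], n=136
χ² = (26−23.62)²/23.62 + (24−27.91)²/27.91 + (23−21.47)²/21.47 + (18−20.38)²/20.38 + (28−24.09)²/24.09 + (17−18.53)²/18.53 = 1.9374
df = 2

test statistic = 1.937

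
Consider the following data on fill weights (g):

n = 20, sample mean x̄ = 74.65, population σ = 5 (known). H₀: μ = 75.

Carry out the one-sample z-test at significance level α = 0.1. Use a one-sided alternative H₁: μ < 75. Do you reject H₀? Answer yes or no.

reject H₀: no

SE = σ/√n = 5/√20 = 1.1180
z = (x̄−μ₀)/SE = (74.65−75)/1.1180 = -0.3130
p-value (one-sided, H₁ less) = 0.37712
At α=0.1: p ≥ α → fail to reject H₀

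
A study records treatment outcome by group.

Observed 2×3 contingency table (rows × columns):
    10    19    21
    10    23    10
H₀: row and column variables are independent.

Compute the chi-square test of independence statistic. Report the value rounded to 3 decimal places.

test statistic = 3.779

Row totals [50, 43], col totals [20, 42, 31], n=93
χ² = (10−10.75)²/10.75 + (19−22.58)²/22.58 + (21−16.67)²/16.67 + (10−9.25)²/9.25 + (23−19.42)²/19.42 + (10−14.33)²/14.33 = 3.7787
df = 2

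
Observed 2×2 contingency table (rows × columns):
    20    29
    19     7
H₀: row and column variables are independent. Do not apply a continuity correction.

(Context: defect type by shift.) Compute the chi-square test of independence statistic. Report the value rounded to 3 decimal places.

test statistic = 7.083

Row totals [49, 26], col totals [39, 36], n=75
χ² = (20−25.48)²/25.48 + (29−23.52)²/23.52 + (19−13.52)²/13.52 + (7−12.48)²/12.48 = 7.0829
df = 1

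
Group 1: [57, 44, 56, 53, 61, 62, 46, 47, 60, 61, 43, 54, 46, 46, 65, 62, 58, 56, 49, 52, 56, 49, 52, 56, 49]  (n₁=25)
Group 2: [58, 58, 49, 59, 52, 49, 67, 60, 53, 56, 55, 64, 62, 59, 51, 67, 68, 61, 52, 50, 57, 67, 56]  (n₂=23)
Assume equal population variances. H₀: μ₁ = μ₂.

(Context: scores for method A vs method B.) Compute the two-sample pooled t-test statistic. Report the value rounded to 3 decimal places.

test statistic = -2.361

x̄₁=53.600, s₁=6.344, n₁=25
x̄₂=57.826, s₂=6.028, n₂=23
s_p² = [24·6.344² + 22·6.028²]/46 = 38.3762
SE = √(s_p²·(1/25+1/23)) = 1.7899
t = (53.600−57.826)/1.7899 = -2.3611
df = 46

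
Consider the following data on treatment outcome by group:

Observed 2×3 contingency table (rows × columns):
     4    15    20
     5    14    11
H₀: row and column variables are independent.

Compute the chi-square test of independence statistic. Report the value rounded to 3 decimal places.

test statistic = 1.612

Row totals [39, 30], col totals [9, 29, 31], n=69
χ² = (4−5.09)²/5.09 + (15−16.39)²/16.39 + (20−17.52)²/17.52 + (5−3.91)²/3.91 + (14−12.61)²/12.61 + (11−13.48)²/13.48 = 1.6120
df = 2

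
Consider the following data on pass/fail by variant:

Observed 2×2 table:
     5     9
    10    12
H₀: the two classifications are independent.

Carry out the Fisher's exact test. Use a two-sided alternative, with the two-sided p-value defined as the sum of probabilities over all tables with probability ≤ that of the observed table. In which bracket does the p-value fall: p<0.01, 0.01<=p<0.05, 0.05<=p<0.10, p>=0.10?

Margins: r₁=14, r₂=22, c₁=15, c₂=21, n=36
p_obs = C(14,5)·C(22,10)/C(36,15); sum pmf over tables with pmf ≤ p_obs
p-value (two-sided) = 0.73172
→ bracket: p>=0.10

p-value bracket: p>=0.10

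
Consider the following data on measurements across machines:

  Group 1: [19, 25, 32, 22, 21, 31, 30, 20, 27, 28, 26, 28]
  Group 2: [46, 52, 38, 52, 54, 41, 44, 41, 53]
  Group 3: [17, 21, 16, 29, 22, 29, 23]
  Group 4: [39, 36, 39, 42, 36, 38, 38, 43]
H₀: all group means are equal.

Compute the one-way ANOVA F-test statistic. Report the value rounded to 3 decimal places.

Group means [25.75, 46.78, 22.43, 38.88], grand mean 33.278
SSB = Σnᵢ(x̄ᵢ−x̄)² = 3394.827; SSW = ΣΣ(x−x̄ᵢ)² = 714.395
MSB = 3394.827/3 = 1131.6091; MSW = 714.395/32 = 22.3248
F = MSB/MSW = 50.6883
df = (3, 32)

test statistic = 50.688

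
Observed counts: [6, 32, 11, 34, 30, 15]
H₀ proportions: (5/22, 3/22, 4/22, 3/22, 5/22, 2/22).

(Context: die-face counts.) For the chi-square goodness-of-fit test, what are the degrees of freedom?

degrees of freedom = 5

df = k − 1 = 6 − 1 = 5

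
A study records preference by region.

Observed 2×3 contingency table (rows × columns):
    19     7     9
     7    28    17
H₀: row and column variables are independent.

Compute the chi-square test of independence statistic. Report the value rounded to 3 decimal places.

test statistic = 17.964

Row totals [35, 52], col totals [26, 35, 26], n=87
χ² = (19−10.46)²/10.46 + (7−14.08)²/14.08 + (9−10.46)²/10.46 + (7−15.54)²/15.54 + (28−20.92)²/20.92 + (17−15.54)²/15.54 = 17.9641
df = 2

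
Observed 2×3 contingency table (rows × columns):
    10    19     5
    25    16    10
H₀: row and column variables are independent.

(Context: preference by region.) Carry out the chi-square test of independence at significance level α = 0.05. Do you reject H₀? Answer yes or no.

Row totals [34, 51], col totals [35, 35, 15], n=85
χ² = (10−14.00)²/14.00 + (19−14.00)²/14.00 + (5−6.00)²/6.00 + (25−21.00)²/21.00 + (16−21.00)²/21.00 + (10−9.00)²/9.00 = 5.1587
df = 2
p-value (upper-tail) = 0.07582
At α=0.05: p ≥ α → fail to reject H₀

reject H₀: no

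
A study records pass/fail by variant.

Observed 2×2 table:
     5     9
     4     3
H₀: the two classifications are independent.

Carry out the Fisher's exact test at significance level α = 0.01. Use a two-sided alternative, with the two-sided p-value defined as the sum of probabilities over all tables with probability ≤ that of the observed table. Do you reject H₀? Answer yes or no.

Margins: r₁=14, r₂=7, c₁=9, c₂=12, n=21
p_obs = C(14,5)·C(7,4)/C(21,9); sum pmf over tables with pmf ≤ p_obs
p-value (two-sided) = 0.39721
At α=0.01: p ≥ α → fail to reject H₀

reject H₀: no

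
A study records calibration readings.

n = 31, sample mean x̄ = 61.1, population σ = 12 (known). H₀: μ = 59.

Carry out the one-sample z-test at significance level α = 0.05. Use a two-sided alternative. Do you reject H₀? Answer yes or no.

reject H₀: no

SE = σ/√n = 12/√31 = 2.1553
z = (x̄−μ₀)/SE = (61.1−59)/2.1553 = 0.9744
p-value (two-sided) = 0.32988
At α=0.05: p ≥ α → fail to reject H₀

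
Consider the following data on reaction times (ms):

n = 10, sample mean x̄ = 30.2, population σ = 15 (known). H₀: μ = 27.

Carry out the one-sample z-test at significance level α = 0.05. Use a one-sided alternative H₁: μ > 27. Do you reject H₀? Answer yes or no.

reject H₀: no

SE = σ/√n = 15/√10 = 4.7434
z = (x̄−μ₀)/SE = (30.2−27)/4.7434 = 0.6746
p-value (one-sided, H₁ greater) = 0.24996
At α=0.05: p ≥ α → fail to reject H₀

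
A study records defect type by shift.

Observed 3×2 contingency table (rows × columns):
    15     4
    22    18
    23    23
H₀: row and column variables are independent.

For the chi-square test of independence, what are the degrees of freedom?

df = (r−1)(c−1) = (3−1)·(2−1) = 2

degrees of freedom = 2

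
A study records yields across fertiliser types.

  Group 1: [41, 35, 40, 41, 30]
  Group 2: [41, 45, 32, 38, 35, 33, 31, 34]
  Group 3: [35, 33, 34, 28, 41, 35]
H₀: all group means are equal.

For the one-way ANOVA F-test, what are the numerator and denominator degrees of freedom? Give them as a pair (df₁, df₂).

k = 3 groups, N = 19 total
df = (k−1, N−k) = (3−1, 19−3) = (2, 16)

degrees of freedom = [2, 16]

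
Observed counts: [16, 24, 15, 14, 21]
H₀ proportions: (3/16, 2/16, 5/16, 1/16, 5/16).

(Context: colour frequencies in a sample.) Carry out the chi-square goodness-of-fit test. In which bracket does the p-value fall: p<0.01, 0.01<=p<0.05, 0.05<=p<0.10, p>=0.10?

p-value bracket: p<0.01

n = 90; E_i = n·p_i = [16.88, 11.25, 28.12, 5.62, 28.12]
χ² = (16−16.88)²/16.88 + (24−11.25)²/11.25 + (15−28.12)²/28.12 + (14−5.62)²/5.62 + (21−28.12)²/28.12 = 34.8948
df = 4
p-value (upper-tail) = 0.00000
→ bracket: p<0.01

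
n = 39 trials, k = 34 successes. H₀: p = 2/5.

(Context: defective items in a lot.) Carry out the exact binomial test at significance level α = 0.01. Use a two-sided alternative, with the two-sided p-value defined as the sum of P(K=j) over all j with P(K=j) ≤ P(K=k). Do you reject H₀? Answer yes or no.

Exact binomial: n=39, k=34, p₀=2/5=0.4000
P(X=j) = C(n,j)·p₀^j·(1−p₀)^(n−j); p = Σ P(X=j) over j with P(X=j) ≤ P(X=34)
p-value (two-sided) = 0.00000
At α=0.01: p < α → reject H₀

reject H₀: yes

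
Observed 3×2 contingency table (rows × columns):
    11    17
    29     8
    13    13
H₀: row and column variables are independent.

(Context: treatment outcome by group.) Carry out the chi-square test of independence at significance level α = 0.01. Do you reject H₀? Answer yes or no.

reject H₀: yes

Row totals [28, 37, 26], col totals [53, 38], n=91
χ² = (11−16.31)²/16.31 + (17−11.69)²/11.69 + (29−21.55)²/21.55 + (8−15.45)²/15.45 + (13−15.14)²/15.14 + (13−10.86)²/10.86 = 11.0318
df = 2
p-value (upper-tail) = 0.00402
At α=0.01: p < α → reject H₀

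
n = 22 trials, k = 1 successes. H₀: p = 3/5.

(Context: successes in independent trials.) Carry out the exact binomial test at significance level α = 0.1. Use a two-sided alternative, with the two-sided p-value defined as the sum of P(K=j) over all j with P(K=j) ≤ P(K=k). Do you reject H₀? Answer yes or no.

Exact binomial: n=22, k=1, p₀=3/5=0.6000
P(X=j) = C(n,j)·p₀^j·(1−p₀)^(n−j); p = Σ P(X=j) over j with P(X=j) ≤ P(X=1)
p-value (two-sided) = 0.00000
At α=0.1: p < α → reject H₀

reject H₀: yes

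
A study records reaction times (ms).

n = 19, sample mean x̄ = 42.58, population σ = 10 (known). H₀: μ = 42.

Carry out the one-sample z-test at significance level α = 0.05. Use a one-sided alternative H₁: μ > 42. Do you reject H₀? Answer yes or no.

SE = σ/√n = 10/√19 = 2.2942
z = (x̄−μ₀)/SE = (42.58−42)/2.2942 = 0.2528
p-value (one-sided, H₁ greater) = 0.40021
At α=0.05: p ≥ α → fail to reject H₀

reject H₀: no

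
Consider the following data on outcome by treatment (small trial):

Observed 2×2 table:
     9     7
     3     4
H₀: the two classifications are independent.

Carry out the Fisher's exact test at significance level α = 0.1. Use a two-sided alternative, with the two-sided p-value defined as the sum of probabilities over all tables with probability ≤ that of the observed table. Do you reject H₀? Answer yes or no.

reject H₀: no

Margins: r₁=16, r₂=7, c₁=12, c₂=11, n=23
p_obs = C(16,9)·C(7,3)/C(23,12); sum pmf over tables with pmf ≤ p_obs
p-value (two-sided) = 0.66685
At α=0.1: p ≥ α → fail to reject H₀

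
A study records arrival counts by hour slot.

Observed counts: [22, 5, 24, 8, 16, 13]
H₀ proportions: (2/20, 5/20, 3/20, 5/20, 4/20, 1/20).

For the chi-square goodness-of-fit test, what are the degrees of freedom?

degrees of freedom = 5

df = k − 1 = 6 − 1 = 5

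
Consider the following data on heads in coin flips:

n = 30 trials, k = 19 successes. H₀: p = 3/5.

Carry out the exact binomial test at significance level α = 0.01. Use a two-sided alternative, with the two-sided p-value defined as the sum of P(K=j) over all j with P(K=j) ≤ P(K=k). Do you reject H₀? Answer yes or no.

Exact binomial: n=30, k=19, p₀=3/5=0.6000
P(X=j) = C(n,j)·p₀^j·(1−p₀)^(n−j); p = Σ P(X=j) over j with P(X=j) ≤ P(X=19)
p-value (two-sided) = 0.85262
At α=0.01: p ≥ α → fail to reject H₀

reject H₀: no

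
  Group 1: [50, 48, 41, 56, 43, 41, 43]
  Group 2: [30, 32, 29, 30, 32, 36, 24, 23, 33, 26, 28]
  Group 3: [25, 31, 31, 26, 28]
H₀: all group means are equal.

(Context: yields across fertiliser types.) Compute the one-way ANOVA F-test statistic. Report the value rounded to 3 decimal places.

test statistic = 37.819

Group means [46.00, 29.36, 28.20], grand mean 34.174
SSB = Σnᵢ(x̄ᵢ−x̄)² = 1411.959; SSW = ΣΣ(x−x̄ᵢ)² = 373.345
MSB = 1411.959/2 = 705.9794; MSW = 373.345/20 = 18.6673
F = MSB/MSW = 37.8191
df = (2, 20)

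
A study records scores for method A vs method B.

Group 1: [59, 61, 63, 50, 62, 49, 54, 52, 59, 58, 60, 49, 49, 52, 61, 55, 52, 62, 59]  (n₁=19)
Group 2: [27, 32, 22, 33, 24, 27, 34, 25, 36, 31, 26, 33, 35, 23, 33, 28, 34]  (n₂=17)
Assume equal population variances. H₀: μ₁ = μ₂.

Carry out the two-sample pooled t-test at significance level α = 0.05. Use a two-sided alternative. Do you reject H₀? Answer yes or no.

reject H₀: yes

x̄₁=56.105, s₁=5.021, n₁=19
x̄₂=29.588, s₂=4.570, n₂=17
s_p² = [18·5.021² + 16·4.570²]/34 = 23.1737
SE = √(s_p²·(1/19+1/17)) = 1.6071
t = (56.105−29.588)/1.6071 = 16.4997
df = 34
p-value (two-sided) = 0.00000
At α=0.05: p < α → reject H₀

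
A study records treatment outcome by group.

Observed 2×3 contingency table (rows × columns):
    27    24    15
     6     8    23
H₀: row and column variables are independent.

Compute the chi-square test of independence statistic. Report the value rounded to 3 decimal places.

Row totals [66, 37], col totals [33, 32, 38], n=103
χ² = (27−21.15)²/21.15 + (24−20.50)²/20.50 + (15−24.35)²/24.35 + (6−11.85)²/11.85 + (8−11.50)²/11.50 + (23−13.65)²/13.65 = 16.1642
df = 2

test statistic = 16.164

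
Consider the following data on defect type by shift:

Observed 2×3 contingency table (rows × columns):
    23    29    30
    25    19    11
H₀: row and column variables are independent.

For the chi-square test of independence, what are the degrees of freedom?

degrees of freedom = 2

df = (r−1)(c−1) = (2−1)·(3−1) = 2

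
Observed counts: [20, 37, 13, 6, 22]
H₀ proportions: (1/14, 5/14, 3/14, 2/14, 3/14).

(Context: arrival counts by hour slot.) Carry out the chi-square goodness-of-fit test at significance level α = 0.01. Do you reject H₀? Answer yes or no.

reject H₀: yes

n = 98; E_i = n·p_i = [7.00, 35.00, 21.00, 14.00, 21.00]
χ² = (20−7.00)²/7.00 + (37−35.00)²/35.00 + (13−21.00)²/21.00 + (6−14.00)²/14.00 + (22−21.00)²/21.00 = 31.9238
df = 4
p-value (upper-tail) = 0.00000
At α=0.01: p < α → reject H₀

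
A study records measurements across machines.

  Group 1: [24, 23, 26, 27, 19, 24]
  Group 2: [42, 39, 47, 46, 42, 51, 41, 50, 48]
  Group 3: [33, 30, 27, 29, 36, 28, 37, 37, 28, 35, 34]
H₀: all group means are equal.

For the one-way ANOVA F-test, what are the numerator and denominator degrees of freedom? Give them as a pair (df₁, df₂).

degrees of freedom = [2, 23]

k = 3 groups, N = 26 total
df = (k−1, N−k) = (3−1, 26−3) = (2, 23)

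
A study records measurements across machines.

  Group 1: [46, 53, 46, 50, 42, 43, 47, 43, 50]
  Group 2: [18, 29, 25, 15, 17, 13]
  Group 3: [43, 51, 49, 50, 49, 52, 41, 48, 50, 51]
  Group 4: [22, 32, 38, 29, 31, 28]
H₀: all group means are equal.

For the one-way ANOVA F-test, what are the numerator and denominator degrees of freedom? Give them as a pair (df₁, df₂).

degrees of freedom = [3, 27]

k = 4 groups, N = 31 total
df = (k−1, N−k) = (4−1, 31−4) = (3, 27)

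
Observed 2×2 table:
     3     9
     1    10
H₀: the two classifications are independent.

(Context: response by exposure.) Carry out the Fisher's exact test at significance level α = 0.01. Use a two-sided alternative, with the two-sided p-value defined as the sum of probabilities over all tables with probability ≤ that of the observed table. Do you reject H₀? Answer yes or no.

reject H₀: no

Margins: r₁=12, r₂=11, c₁=4, c₂=19, n=23
p_obs = C(12,3)·C(11,1)/C(23,4); sum pmf over tables with pmf ≤ p_obs
p-value (two-sided) = 0.59006
At α=0.01: p ≥ α → fail to reject H₀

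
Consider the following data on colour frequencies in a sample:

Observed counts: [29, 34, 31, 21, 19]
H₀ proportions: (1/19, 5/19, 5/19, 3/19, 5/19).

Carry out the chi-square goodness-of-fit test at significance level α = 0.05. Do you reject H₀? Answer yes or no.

n = 134; E_i = n·p_i = [7.05, 35.26, 35.26, 21.16, 35.26]
χ² = (29−7.05)²/7.05 + (34−35.26)²/35.26 + (31−35.26)²/35.26 + (21−21.16)²/21.16 + (19−35.26)²/35.26 = 76.3612
df = 4
p-value (upper-tail) = 0.00000
At α=0.05: p < α → reject H₀

reject H₀: yes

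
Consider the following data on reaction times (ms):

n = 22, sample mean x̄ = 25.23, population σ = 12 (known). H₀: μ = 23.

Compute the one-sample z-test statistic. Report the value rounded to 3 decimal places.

test statistic = 0.872

SE = σ/√n = 12/√22 = 2.5584
z = (x̄−μ₀)/SE = (25.23−23)/2.5584 = 0.8716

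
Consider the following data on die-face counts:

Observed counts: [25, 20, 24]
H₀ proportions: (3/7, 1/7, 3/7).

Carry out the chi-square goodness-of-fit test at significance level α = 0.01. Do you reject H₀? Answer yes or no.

reject H₀: yes

n = 69; E_i = n·p_i = [29.57, 9.86, 29.57]
χ² = (25−29.57)²/29.57 + (20−9.86)²/9.86 + (24−29.57)²/29.57 = 12.1932
df = 2
p-value (upper-tail) = 0.00225
At α=0.01: p < α → reject H₀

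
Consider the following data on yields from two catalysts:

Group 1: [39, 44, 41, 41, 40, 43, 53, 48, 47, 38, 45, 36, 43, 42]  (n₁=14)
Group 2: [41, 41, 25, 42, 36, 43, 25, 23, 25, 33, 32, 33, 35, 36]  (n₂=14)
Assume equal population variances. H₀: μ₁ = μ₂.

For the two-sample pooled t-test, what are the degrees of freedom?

df = n₁ + n₂ − 2 = 14 + 14 − 2 = 26

degrees of freedom = 26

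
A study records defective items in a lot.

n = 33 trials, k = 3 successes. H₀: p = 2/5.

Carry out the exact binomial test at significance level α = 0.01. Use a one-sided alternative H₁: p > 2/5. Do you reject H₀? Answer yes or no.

Exact binomial: n=33, k=3, p₀=2/5=0.4000
P(X≥3) from Σ C(n,i)·p₀^i·(1−p₀)^(n−i)
p-value (one-sided, H₁ greater) = 0.99999
At α=0.01: p ≥ α → fail to reject H₀

reject H₀: no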